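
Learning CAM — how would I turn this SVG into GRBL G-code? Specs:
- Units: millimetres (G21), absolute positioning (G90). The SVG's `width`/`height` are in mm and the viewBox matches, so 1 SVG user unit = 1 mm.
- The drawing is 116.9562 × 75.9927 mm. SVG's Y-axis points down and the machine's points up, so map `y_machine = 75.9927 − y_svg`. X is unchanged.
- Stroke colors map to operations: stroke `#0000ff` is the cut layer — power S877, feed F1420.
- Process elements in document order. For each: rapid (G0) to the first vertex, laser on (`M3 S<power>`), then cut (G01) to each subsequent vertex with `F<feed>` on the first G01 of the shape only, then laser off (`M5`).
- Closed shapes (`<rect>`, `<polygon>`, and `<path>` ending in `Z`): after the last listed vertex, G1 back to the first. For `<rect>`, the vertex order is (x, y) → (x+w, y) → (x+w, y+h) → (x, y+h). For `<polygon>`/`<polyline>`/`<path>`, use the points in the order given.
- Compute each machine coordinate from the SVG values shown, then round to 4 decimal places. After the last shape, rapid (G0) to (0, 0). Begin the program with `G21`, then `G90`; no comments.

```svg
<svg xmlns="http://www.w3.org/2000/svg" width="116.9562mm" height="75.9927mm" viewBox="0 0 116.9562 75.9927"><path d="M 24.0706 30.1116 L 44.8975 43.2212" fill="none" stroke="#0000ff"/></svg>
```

G21
G90
G0 X24.0706 Y45.8811
M3 S877
G01 X44.8975 Y32.7715 F1420
M5
G0 X0.0000 Y0.0000

1 u = 1 mm; y_m = 75.9927 − y.

[1] `<path>` line segment, #0000ff→cut S877 F1420: (24.0706,45.8811) → (44.8975,32.7715)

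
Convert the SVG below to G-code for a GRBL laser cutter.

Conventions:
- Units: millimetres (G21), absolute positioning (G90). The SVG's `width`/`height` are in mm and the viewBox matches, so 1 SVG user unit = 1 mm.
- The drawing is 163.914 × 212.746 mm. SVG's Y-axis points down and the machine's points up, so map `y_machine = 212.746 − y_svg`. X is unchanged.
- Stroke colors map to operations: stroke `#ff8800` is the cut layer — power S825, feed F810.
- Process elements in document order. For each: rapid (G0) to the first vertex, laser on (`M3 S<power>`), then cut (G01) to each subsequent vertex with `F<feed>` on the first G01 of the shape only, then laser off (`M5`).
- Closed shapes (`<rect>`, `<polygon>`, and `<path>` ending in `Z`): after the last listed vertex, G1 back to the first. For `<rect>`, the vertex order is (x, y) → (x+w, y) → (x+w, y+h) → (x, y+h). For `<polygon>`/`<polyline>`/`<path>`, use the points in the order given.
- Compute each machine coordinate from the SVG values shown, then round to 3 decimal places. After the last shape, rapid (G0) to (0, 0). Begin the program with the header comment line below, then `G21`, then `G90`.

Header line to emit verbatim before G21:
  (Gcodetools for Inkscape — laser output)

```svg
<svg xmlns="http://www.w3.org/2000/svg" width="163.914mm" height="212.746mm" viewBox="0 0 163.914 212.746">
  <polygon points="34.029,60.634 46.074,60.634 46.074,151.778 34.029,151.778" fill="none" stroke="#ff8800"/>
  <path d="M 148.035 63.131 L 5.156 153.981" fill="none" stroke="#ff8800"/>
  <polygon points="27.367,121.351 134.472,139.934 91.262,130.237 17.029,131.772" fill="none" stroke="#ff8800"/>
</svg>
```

viewBox `0 0 163.914 212.746` with mm width/height → 1 unit = 1 mm. Flip: y_m = 212.746 − y_svg.

**Shape 1** — `<polygon>` rectangle, stroke `#ff8800` → cut (S825, F810). Machine vertices: (34.029,152.112) → (46.074,152.112) → (46.074,60.968) → (34.029,60.968) → (34.029,152.112). Closed: final G1 returns to the first vertex.

**Shape 2** — `<path>` line segment, stroke `#ff8800` → cut (S825, F810). Machine vertices: (148.035,149.615) → (5.156,58.765). Open path.

**Shape 3** — `<polygon>` closed polygon, stroke `#ff8800` → cut (S825, F810). Machine vertices: (27.367,91.395) → (134.472,72.812) → (91.262,82.509) → (17.029,80.974) → (27.367,91.395). Closed: final G1 returns to the first vertex.

(Gcodetools for Inkscape — laser output)
G21
G90
G0 X34.029 Y152.112
M3 S825
G01 X46.074 Y152.112 F810
G01 X46.074 Y60.968
G01 X34.029 Y60.968
G01 X34.029 Y152.112
M5
G0 X148.035 Y149.615
M3 S825
G01 X5.156 Y58.765 F810
M5
G0 X27.367 Y91.395
M3 S825
G01 X134.472 Y72.812 F810
G01 X91.262 Y82.509
G01 X17.029 Y80.974
G01 X27.367 Y91.395
M5
G0 X0.000 Y0.000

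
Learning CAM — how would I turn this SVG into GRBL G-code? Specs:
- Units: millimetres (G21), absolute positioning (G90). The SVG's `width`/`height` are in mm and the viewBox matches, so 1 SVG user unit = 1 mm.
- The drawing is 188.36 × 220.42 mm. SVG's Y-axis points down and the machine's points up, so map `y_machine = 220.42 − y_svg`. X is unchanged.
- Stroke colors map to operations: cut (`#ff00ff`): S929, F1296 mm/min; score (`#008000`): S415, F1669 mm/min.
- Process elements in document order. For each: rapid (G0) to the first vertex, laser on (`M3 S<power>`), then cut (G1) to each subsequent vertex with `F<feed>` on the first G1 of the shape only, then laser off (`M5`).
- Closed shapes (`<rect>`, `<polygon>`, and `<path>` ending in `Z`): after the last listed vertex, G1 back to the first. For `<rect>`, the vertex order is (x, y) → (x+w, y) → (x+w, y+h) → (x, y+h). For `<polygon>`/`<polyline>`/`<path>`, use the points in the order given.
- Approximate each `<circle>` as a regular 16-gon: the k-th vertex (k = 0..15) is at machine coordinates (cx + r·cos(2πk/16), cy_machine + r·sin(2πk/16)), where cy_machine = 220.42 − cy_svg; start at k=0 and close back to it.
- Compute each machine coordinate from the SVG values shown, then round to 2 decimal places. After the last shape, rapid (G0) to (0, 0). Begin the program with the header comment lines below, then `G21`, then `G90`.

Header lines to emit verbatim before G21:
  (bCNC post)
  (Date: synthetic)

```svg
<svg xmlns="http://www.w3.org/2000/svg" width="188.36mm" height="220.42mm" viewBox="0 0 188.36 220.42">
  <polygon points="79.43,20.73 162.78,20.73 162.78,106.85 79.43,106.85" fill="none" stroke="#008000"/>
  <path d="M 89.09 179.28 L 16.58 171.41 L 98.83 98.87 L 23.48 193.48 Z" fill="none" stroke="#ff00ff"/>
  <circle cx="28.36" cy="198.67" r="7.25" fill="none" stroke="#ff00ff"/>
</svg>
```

(bCNC post)
(Date: synthetic)
G21
G90
G0 X79.43 Y199.69
M3 S415
G1 X162.78 Y199.69 F1669
G1 X162.78 Y113.57
G1 X79.43 Y113.57
G1 X79.43 Y199.69
M5
G0 X89.09 Y41.14
M3 S929
G1 X16.58 Y49.01 F1296
G1 X98.83 Y121.55
G1 X23.48 Y26.94
G1 X89.09 Y41.14
M5
G0 X35.61 Y21.75
M3 S929
G1 X35.06 Y24.52 F1296
G1 X33.49 Y26.88
G1 X31.13 Y28.45
G1 X28.36 Y29.00
G1 X25.59 Y28.45
G1 X23.23 Y26.88
G1 X21.66 Y24.52
G1 X21.11 Y21.75
G1 X21.66 Y18.98
G1 X23.23 Y16.62
G1 X25.59 Y15.05
G1 X28.36 Y14.50
G1 X31.13 Y15.05
G1 X33.49 Y16.62
G1 X35.06 Y18.98
G1 X35.61 Y21.75
M5
G0 X0.00 Y0.00

1 u = 1 mm; y_m = 220.42 − y.

[1] `<polygon>` rectangle, #008000→score S415 F1669: (79.43,199.69) → (162.78,199.69) → (162.78,113.57) → (79.43,113.57) → (79.43,199.69) (closed)

[2] `<path>` closed polygon, #ff00ff→cut S929 F1296: (89.09,41.14) → (16.58,49.01) → (98.83,121.55) → (23.48,26.94) → (89.09,41.14) (closed)

[3] `<circle>` circle, #ff00ff→cut S929 F1296: (35.61,21.75) → (35.06,24.52) → (33.49,26.88) → (31.13,28.45) → (28.36,29.00) → (25.59,28.45) → (23.23,26.88) → (21.66,24.52) → (21.11,21.75) → (21.66,18.98) → (23.23,16.62) → (25.59,15.05) → (28.36,14.50) → (31.13,15.05) → (33.49,16.62) → (35.06,18.98) → (35.61,21.75) (closed)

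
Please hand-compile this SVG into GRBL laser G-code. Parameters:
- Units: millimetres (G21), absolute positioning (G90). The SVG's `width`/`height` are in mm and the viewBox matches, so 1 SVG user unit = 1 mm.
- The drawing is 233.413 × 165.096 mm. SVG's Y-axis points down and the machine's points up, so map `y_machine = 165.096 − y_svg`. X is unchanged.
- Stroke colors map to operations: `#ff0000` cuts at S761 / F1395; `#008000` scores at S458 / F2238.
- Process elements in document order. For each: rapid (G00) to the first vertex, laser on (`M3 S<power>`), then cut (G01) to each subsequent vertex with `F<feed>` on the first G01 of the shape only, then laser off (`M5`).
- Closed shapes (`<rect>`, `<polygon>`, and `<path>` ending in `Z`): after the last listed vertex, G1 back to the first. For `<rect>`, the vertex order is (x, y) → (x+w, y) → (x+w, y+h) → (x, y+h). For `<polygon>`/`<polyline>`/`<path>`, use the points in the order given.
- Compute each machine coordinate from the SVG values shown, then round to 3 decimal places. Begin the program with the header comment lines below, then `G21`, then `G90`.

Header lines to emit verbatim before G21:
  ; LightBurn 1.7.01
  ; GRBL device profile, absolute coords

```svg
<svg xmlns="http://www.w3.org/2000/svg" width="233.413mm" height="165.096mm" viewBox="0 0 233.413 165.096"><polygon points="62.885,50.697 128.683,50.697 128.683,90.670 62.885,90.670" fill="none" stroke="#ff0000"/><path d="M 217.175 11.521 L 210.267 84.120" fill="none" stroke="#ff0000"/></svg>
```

; LightBurn 1.7.01
; GRBL device profile, absolute coords
G21
G90
G00 X62.885 Y114.399
M3 S761
G01 X128.683 Y114.399 F1395
G01 X128.683 Y74.426
G01 X62.885 Y74.426
G01 X62.885 Y114.399
M5
G00 X217.175 Y153.575
M3 S761
G01 X210.267 Y80.976 F1395
M5

1 u = 1 mm; y_m = 165.096 − y.

[1] `<polygon>` rectangle, #ff0000→cut S761 F1395: (62.885,114.399) → (128.683,114.399) → (128.683,74.426) → (62.885,74.426) → (62.885,114.399) (closed)

[2] `<path>` line segment, #ff0000→cut S761 F1395: (217.175,153.575) → (210.267,80.976)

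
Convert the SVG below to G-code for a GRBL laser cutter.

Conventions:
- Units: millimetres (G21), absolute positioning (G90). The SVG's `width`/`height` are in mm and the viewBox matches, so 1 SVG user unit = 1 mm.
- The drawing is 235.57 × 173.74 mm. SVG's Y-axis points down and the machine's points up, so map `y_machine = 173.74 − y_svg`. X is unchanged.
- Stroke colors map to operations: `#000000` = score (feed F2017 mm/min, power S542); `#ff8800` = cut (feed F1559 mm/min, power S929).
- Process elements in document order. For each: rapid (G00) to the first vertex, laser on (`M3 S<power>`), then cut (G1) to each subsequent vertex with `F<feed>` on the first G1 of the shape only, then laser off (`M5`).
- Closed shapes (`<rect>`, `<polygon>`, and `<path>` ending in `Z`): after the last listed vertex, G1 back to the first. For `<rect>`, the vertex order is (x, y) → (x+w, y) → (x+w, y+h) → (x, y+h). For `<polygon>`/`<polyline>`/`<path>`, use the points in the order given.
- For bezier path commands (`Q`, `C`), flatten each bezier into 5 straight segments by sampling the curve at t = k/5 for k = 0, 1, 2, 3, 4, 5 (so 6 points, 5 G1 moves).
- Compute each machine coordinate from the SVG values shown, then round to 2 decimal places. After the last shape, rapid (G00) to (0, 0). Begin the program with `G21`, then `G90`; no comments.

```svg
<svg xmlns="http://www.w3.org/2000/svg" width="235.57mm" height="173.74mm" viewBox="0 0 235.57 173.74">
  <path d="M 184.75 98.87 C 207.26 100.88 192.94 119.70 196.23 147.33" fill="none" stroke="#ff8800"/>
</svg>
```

Since the viewBox matches the mm dimensions, user units are millimetres directly. The only transform is the Y-flip y_m = 173.74 − y_svg.

Shape 1 is a cubic bezier drawn with `<path>`. Its stroke #ff8800 means cut at S929, F1559. After flipping Y the toolpath is (184.75,74.87) → (194.27,71.71) → (197.57,64.90) → (197.25,54.83) → (195.93,41.87) → (196.23,26.41).

G21
G90
G00 X184.75 Y74.87
M3 S929
G1 X194.27 Y71.71 F1559
G1 X197.57 Y64.90
G1 X197.25 Y54.83
G1 X195.93 Y41.87
G1 X196.23 Y26.41
M5
G00 X0.00 Y0.00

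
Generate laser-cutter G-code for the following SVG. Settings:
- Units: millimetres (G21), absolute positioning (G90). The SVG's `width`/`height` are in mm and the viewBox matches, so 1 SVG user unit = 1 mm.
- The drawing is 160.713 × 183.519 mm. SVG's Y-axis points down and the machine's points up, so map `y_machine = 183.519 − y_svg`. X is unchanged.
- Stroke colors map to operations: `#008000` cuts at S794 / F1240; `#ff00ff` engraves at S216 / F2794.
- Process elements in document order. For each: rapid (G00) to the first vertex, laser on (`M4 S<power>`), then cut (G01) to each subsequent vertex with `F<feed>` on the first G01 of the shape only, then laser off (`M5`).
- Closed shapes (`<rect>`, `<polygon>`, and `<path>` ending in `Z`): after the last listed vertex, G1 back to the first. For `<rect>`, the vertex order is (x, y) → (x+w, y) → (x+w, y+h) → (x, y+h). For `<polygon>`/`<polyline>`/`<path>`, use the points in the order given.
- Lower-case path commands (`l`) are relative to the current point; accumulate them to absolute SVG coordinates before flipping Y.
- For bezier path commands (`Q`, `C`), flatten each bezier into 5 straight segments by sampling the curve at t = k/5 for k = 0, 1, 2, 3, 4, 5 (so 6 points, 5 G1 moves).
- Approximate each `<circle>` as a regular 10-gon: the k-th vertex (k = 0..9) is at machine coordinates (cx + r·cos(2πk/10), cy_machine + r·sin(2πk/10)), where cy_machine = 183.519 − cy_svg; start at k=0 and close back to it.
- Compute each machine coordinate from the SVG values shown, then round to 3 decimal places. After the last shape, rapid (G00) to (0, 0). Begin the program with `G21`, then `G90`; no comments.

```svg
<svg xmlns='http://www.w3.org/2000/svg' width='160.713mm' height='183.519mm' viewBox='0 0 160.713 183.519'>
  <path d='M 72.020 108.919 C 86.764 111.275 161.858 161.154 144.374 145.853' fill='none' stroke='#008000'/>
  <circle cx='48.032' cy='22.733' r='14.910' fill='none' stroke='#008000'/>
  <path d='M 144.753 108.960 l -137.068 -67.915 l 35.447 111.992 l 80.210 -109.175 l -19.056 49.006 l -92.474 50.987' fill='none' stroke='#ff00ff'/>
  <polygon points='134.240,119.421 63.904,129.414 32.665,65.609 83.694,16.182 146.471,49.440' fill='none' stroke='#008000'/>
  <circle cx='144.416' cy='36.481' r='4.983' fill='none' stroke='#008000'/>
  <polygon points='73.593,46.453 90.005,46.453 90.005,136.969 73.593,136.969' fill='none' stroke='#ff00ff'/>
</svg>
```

Since the viewBox matches the mm dimensions, user units are millimetres directly. The only transform is the Y-flip y_m = 183.519 − y_svg.

Shape 1 is a cubic bezier drawn with `<path>`. Its stroke #008000 means cut at S794, F1240. After flipping Y the toolpath is (72.020,74.600) → (86.885,68.385) → (108.893,56.175) → (130.705,43.378) → (144.978,35.405) → (144.374,37.666).

Shape 2 is a circle drawn with `<circle>`. Its stroke #008000 means cut at S794, F1240. After flipping Y the toolpath is (62.942,160.786) → (60.094,169.550) → (52.639,174.966) → (43.425,174.966) → (35.970,169.550) → (33.122,160.786) → (35.970,152.022) → (43.425,146.606) → (52.639,146.606) → (60.094,152.022) → (62.942,160.786), returning to the start.

Shape 3 is a open polyline drawn with `<path>`. Its stroke #ff00ff means engrave at S216, F2794. After flipping Y the toolpath is (144.753,74.559) → (7.685,142.474) → (43.132,30.482) → (123.342,139.657) → (104.286,90.651) → (11.812,39.664).

Shape 4 is a regular polygon drawn with `<polygon>`. Its stroke #008000 means cut at S794, F1240. After flipping Y the toolpath is (134.240,64.098) → (63.904,54.105) → (32.665,117.910) → (83.694,167.337) → (146.471,134.079) → (134.240,64.098), returning to the start.

Shape 5 is a circle drawn with `<circle>`. Its stroke #008000 means cut at S794, F1240. After flipping Y the toolpath is (149.399,147.038) → (148.447,149.967) → (145.956,151.777) → (142.876,151.777) → (140.385,149.967) → (139.433,147.038) → (140.385,144.109) → (142.876,142.299) → (145.956,142.299) → (148.447,144.109) → (149.399,147.038), returning to the start.

Shape 6 is a rectangle drawn with `<polygon>`. Its stroke #ff00ff means engrave at S216, F2794. After flipping Y the toolpath is (73.593,137.066) → (90.005,137.066) → (90.005,46.550) → (73.593,46.550) → (73.593,137.066), returning to the start.

G21
G90
G00 X72.020 Y74.600
M4 S794
G01 X86.885 Y68.385 F1240
G01 X108.893 Y56.175
G01 X130.705 Y43.378
G01 X144.978 Y35.405
G01 X144.374 Y37.666
M5
G00 X62.942 Y160.786
M4 S794
G01 X60.094 Y169.550 F1240
G01 X52.639 Y174.966
G01 X43.425 Y174.966
G01 X35.970 Y169.550
G01 X33.122 Y160.786
G01 X35.970 Y152.022
G01 X43.425 Y146.606
G01 X52.639 Y146.606
G01 X60.094 Y152.022
G01 X62.942 Y160.786
M5
G00 X144.753 Y74.559
M4 S216
G01 X7.685 Y142.474 F2794
G01 X43.132 Y30.482
G01 X123.342 Y139.657
G01 X104.286 Y90.651
G01 X11.812 Y39.664
M5
G00 X134.240 Y64.098
M4 S794
G01 X63.904 Y54.105 F1240
G01 X32.665 Y117.910
G01 X83.694 Y167.337
G01 X146.471 Y134.079
G01 X134.240 Y64.098
M5
G00 X149.399 Y147.038
M4 S794
G01 X148.447 Y149.967 F1240
G01 X145.956 Y151.777
G01 X142.876 Y151.777
G01 X140.385 Y149.967
G01 X139.433 Y147.038
G01 X140.385 Y144.109
G01 X142.876 Y142.299
G01 X145.956 Y142.299
G01 X148.447 Y144.109
G01 X149.399 Y147.038
M5
G00 X73.593 Y137.066
M4 S216
G01 X90.005 Y137.066 F2794
G01 X90.005 Y46.550
G01 X73.593 Y46.550
G01 X73.593 Y137.066
M5
G00 X0.000 Y0.000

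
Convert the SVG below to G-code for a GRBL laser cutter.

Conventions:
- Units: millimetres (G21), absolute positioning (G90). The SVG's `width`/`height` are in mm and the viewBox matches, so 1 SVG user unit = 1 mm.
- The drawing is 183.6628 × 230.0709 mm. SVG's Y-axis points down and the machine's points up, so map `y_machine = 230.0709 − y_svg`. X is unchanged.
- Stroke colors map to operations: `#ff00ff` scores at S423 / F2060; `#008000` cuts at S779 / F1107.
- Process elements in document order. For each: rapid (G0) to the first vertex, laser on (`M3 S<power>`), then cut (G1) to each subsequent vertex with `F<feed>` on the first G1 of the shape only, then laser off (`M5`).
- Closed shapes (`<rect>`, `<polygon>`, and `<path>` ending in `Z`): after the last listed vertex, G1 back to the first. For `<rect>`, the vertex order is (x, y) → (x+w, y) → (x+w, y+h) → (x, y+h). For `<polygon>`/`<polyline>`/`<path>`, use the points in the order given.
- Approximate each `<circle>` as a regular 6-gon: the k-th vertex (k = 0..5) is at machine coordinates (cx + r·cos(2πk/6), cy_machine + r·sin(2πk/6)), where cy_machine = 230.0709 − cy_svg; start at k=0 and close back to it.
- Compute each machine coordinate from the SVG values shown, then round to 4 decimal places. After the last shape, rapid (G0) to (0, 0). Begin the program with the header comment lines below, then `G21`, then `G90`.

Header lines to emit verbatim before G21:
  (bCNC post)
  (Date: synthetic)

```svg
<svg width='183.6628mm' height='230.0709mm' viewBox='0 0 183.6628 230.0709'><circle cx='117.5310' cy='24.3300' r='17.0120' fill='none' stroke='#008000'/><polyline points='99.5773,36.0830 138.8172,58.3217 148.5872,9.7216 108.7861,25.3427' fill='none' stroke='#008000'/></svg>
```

(bCNC post)
(Date: synthetic)
G21
G90
G0 X134.5430 Y205.7409
M3 S779
G1 X126.0370 Y220.4737 F1107
G1 X109.0250 Y220.4737
G1 X100.5190 Y205.7409
G1 X109.0250 Y191.0081
G1 X126.0370 Y191.0081
G1 X134.5430 Y205.7409
M5
G0 X99.5773 Y193.9879
M3 S779
G1 X138.8172 Y171.7492 F1107
G1 X148.5872 Y220.3493
G1 X108.7861 Y204.7282
M5
G0 X0.0000 Y0.0000

viewBox `0 0 183.6628 230.0709` with mm width/height → 1 unit = 1 mm. Flip: y_m = 230.0709 − y_svg.

**Shape 1** — `<circle>` circle, stroke `#008000` → cut (S779, F1107). Machine vertices: (134.5430,205.7409) → (126.0370,220.4737) → (109.0250,220.4737) → (100.5190,205.7409) → (109.0250,191.0081) → (126.0370,191.0081) → (134.5430,205.7409). Closed: final G1 returns to the first vertex.

**Shape 2** — `<polyline>` open polyline, stroke `#008000` → cut (S779, F1107). Machine vertices: (99.5773,193.9879) → (138.8172,171.7492) → (148.5872,220.3493) → (108.7861,204.7282). Open path.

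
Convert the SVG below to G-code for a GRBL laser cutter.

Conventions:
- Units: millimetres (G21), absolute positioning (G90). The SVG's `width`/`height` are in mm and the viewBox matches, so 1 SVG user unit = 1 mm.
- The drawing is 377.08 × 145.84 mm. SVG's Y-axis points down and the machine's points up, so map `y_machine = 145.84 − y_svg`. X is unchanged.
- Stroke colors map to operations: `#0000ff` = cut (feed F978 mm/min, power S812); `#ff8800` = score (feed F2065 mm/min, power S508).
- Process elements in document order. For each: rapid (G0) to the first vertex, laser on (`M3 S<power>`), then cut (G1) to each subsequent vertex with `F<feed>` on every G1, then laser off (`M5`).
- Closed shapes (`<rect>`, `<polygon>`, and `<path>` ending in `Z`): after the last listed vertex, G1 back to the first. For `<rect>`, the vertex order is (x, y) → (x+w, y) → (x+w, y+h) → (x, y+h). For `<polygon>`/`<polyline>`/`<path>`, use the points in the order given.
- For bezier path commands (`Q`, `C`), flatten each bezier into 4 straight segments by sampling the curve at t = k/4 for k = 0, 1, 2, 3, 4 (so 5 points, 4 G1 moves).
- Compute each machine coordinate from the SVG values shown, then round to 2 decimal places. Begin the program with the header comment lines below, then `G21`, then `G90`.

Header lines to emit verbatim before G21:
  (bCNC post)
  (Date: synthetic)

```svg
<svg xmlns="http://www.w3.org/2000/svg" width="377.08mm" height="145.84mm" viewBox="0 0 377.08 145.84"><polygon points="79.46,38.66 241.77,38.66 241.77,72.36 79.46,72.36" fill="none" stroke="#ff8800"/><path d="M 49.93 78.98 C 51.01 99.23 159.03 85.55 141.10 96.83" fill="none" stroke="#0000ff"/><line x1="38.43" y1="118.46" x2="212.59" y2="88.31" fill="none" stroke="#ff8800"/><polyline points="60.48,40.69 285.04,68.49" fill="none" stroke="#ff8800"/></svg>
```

(bCNC post)
(Date: synthetic)
G21
G90
G0 X79.46 Y107.18
M3 S508
G1 X241.77 Y107.18 F2065
G1 X241.77 Y73.48 F2065
G1 X79.46 Y73.48 F2065
G1 X79.46 Y107.18 F2065
M5
G0 X49.93 Y66.86
M3 S812
G1 X67.15 Y57.11 F978
G1 X102.64 Y54.57 F978
G1 X134.57 Y53.71 F978
G1 X141.10 Y49.01 F978
M5
G0 X38.43 Y27.38
M3 S508
G1 X212.59 Y57.53 F2065
M5
G0 X60.48 Y105.15
M3 S508
G1 X285.04 Y77.35 F2065
M5

Since the viewBox matches the mm dimensions, user units are millimetres directly. The only transform is the Y-flip y_m = 145.84 − y_svg.

Shape 1 is a rectangle drawn with `<polygon>`. Its stroke #ff8800 means score at S508, F2065. After flipping Y the toolpath is (79.46,107.18) → (241.77,107.18) → (241.77,73.48) → (79.46,73.48) → (79.46,107.18), returning to the start.

Shape 2 is a cubic bezier drawn with `<path>`. Its stroke #0000ff means cut at S812, F978. After flipping Y the toolpath is (49.93,66.86) → (67.15,57.11) → (102.64,54.57) → (134.57,53.71) → (141.10,49.01).

Shape 3 is a line segment drawn with `<line>`. Its stroke #ff8800 means score at S508, F2065. After flipping Y the toolpath is (38.43,27.38) → (212.59,57.53).

Shape 4 is a line segment drawn with `<polyline>`. Its stroke #ff8800 means score at S508, F2065. After flipping Y the toolpath is (60.48,105.15) → (285.04,77.35).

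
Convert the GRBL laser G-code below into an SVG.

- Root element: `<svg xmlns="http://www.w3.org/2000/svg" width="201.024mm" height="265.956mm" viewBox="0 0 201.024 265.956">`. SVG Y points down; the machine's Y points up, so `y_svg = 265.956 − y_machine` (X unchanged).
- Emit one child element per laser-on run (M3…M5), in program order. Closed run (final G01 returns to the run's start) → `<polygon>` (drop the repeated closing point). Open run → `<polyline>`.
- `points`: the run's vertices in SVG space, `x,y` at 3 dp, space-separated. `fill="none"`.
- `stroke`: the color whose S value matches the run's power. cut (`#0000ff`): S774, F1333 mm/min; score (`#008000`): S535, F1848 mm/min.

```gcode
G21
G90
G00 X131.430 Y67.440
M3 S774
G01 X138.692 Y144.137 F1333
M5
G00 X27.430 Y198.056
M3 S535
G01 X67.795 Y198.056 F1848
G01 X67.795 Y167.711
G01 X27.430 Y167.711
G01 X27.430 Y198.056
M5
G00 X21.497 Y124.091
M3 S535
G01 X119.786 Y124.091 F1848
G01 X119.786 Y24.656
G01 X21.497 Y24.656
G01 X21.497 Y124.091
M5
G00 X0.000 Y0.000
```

<svg xmlns="http://www.w3.org/2000/svg" width="201.024mm" height="265.956mm" viewBox="0 0 201.024 265.956">
  <polyline points="131.430,198.516 138.692,121.819" fill="none" stroke="#0000ff"/>
  <polygon points="27.430,67.900 67.795,67.900 67.795,98.245 27.430,98.245" fill="none" stroke="#008000"/>
  <polygon points="21.497,141.865 119.786,141.865 119.786,241.300 21.497,241.300" fill="none" stroke="#008000"/>
</svg>

Each laser-on run becomes one SVG element. Flip Y back into SVG space with y_svg = 265.956 − y_machine.

Run 1: S774 ⇒ cut layer `#0000ff`. The run is open, so emit a `<polyline>` with points (Y-flipped): 131.430,198.516 138.692,121.819.

Run 2: S535 ⇒ score layer `#008000`. The run returns to its start, so emit a `<polygon>` with points (Y-flipped): 27.430,67.900 67.795,67.900 67.795,98.245 27.430,98.245.

Run 3: power S535 maps to stroke `#008000` (score). The run returns to its start, so emit a `<polygon>` with points (Y-flipped): 21.497,141.865 119.786,141.865 119.786,241.300 21.497,241.300.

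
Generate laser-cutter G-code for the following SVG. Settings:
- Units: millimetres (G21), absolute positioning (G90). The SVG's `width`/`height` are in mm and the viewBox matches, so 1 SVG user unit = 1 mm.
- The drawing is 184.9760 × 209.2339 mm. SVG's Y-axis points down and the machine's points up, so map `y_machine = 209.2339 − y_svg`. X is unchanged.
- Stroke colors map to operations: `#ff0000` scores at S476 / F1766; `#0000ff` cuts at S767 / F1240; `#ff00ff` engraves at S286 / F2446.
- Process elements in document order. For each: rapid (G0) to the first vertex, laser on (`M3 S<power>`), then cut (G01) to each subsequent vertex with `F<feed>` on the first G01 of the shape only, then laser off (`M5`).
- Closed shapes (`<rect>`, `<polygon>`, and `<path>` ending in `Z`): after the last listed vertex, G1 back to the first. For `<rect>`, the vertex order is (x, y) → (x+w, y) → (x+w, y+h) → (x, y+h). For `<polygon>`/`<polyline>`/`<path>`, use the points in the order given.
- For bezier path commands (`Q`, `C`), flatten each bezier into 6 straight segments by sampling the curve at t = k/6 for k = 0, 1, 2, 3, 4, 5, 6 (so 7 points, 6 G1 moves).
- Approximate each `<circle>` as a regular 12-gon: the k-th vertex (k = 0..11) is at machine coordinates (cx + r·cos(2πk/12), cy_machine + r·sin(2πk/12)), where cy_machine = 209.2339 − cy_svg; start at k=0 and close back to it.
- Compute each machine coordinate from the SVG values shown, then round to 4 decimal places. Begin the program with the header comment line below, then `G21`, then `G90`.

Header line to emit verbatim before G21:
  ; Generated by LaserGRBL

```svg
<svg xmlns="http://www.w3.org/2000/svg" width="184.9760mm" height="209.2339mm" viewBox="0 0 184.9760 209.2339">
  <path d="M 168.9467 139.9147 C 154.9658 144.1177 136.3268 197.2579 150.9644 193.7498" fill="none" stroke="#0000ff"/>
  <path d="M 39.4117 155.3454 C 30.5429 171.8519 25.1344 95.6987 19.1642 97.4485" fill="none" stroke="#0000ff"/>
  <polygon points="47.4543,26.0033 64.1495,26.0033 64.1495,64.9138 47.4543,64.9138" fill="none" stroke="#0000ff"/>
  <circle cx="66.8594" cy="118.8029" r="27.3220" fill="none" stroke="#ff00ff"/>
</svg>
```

Since the viewBox matches the mm dimensions, user units are millimetres directly. The only transform is the Y-flip y_m = 209.2339 − y_svg.

Shape 1 is a cubic bezier drawn with `<path>`. Its stroke #0000ff means cut at S767, F1240. After flipping Y the toolpath is (168.9467,69.3192) → (161.7437,63.6284) → (154.8181,52.7144) → (149.2236,39.5100) → (146.0140,26.9482) → (146.2430,17.9619) → (150.9644,15.4841).

Shape 2 is a cubic bezier drawn with `<path>`. Its stroke #0000ff means cut at S767, F1240. After flipping Y the toolpath is (39.4117,53.8885) → (35.2470,52.5672) → (31.5474,61.9514) → (28.2010,77.3032) → (25.0961,93.8847) → (22.1211,106.9580) → (19.1642,111.7854).

Shape 3 is a rectangle drawn with `<polygon>`. Its stroke #0000ff means cut at S767, F1240. After flipping Y the toolpath is (47.4543,183.2306) → (64.1495,183.2306) → (64.1495,144.3201) → (47.4543,144.3201) → (47.4543,183.2306), returning to the start.

Shape 4 is a circle drawn with `<circle>`. Its stroke #ff00ff means engrave at S286, F2446. After flipping Y the toolpath is (94.1814,90.4310) → (90.5209,104.0920) → (80.5204,114.0925) → (66.8594,117.7530) → (53.1984,114.0925) → (43.1979,104.0920) → (39.5374,90.4310) → (43.1979,76.7700) → (53.1984,66.7695) → (66.8594,63.1090) → (80.5204,66.7695) → (90.5209,76.7700) → (94.1814,90.4310), returning to the start.

; Generated by LaserGRBL
G21
G90
G0 X168.9467 Y69.3192
M3 S767
G01 X161.7437 Y63.6284 F1240
G01 X154.8181 Y52.7144
G01 X149.2236 Y39.5100
G01 X146.0140 Y26.9482
G01 X146.2430 Y17.9619
G01 X150.9644 Y15.4841
M5
G0 X39.4117 Y53.8885
M3 S767
G01 X35.2470 Y52.5672 F1240
G01 X31.5474 Y61.9514
G01 X28.2010 Y77.3032
G01 X25.0961 Y93.8847
G01 X22.1211 Y106.9580
G01 X19.1642 Y111.7854
M5
G0 X47.4543 Y183.2306
M3 S767
G01 X64.1495 Y183.2306 F1240
G01 X64.1495 Y144.3201
G01 X47.4543 Y144.3201
G01 X47.4543 Y183.2306
M5
G0 X94.1814 Y90.4310
M3 S286
G01 X90.5209 Y104.0920 F2446
G01 X80.5204 Y114.0925
G01 X66.8594 Y117.7530
G01 X53.1984 Y114.0925
G01 X43.1979 Y104.0920
G01 X39.5374 Y90.4310
G01 X43.1979 Y76.7700
G01 X53.1984 Y66.7695
G01 X66.8594 Y63.1090
G01 X80.5204 Y66.7695
G01 X90.5209 Y76.7700
G01 X94.1814 Y90.4310
M5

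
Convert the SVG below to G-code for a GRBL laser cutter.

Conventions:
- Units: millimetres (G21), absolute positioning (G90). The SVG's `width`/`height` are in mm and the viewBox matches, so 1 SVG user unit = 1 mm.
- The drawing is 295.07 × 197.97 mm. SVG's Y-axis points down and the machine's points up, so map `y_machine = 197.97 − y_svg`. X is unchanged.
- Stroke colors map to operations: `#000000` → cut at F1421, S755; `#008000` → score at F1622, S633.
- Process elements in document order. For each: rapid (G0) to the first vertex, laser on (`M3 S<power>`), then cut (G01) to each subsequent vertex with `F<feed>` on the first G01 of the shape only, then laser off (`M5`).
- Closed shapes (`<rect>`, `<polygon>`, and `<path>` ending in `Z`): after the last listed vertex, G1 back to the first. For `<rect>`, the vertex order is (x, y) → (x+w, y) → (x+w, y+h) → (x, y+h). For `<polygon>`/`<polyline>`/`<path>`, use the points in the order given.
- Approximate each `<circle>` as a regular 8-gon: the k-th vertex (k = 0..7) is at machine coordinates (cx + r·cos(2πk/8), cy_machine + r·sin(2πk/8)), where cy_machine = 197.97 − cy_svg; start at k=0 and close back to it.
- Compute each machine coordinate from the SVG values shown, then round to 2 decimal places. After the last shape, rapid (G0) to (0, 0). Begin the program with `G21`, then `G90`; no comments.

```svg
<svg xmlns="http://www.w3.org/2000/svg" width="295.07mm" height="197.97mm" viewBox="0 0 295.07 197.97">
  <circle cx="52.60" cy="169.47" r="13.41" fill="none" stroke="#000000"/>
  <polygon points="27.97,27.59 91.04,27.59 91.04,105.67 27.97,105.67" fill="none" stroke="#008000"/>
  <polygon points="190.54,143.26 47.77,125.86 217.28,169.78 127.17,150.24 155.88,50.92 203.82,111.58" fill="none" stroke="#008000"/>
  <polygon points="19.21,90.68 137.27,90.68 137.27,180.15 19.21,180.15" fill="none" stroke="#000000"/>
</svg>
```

viewBox `0 0 295.07 197.97` with mm width/height → 1 unit = 1 mm. Flip: y_m = 197.97 − y_svg.

**Shape 1** — `<circle>` circle, stroke `#000000` → cut (S755, F1421). Machine vertices: (66.01,28.50) → (62.08,37.98) → (52.60,41.91) → (43.12,37.98) → (39.19,28.50) → (43.12,19.02) → (52.60,15.09) → (62.08,19.02) → (66.01,28.50). Closed: final G1 returns to the first vertex.

**Shape 2** — `<polygon>` rectangle, stroke `#008000` → score (S633, F1622). Machine vertices: (27.97,170.38) → (91.04,170.38) → (91.04,92.30) → (27.97,92.30) → (27.97,170.38). Closed: final G1 returns to the first vertex.

**Shape 3** — `<polygon>` closed polygon, stroke `#008000` → score (S633, F1622). Machine vertices: (190.54,54.71) → (47.77,72.11) → (217.28,28.19) → (127.17,47.73) → (155.88,147.05) → (203.82,86.39) → (190.54,54.71). Closed: final G1 returns to the first vertex.

**Shape 4** — `<polygon>` rectangle, stroke `#000000` → cut (S755, F1421). Machine vertices: (19.21,107.29) → (137.27,107.29) → (137.27,17.82) → (19.21,17.82) → (19.21,107.29). Closed: final G1 returns to the first vertex.

G21
G90
G0 X66.01 Y28.50
M3 S755
G01 X62.08 Y37.98 F1421
G01 X52.60 Y41.91
G01 X43.12 Y37.98
G01 X39.19 Y28.50
G01 X43.12 Y19.02
G01 X52.60 Y15.09
G01 X62.08 Y19.02
G01 X66.01 Y28.50
M5
G0 X27.97 Y170.38
M3 S633
G01 X91.04 Y170.38 F1622
G01 X91.04 Y92.30
G01 X27.97 Y92.30
G01 X27.97 Y170.38
M5
G0 X190.54 Y54.71
M3 S633
G01 X47.77 Y72.11 F1622
G01 X217.28 Y28.19
G01 X127.17 Y47.73
G01 X155.88 Y147.05
G01 X203.82 Y86.39
G01 X190.54 Y54.71
M5
G0 X19.21 Y107.29
M3 S755
G01 X137.27 Y107.29 F1421
G01 X137.27 Y17.82
G01 X19.21 Y17.82
G01 X19.21 Y107.29
M5
G0 X0.00 Y0.00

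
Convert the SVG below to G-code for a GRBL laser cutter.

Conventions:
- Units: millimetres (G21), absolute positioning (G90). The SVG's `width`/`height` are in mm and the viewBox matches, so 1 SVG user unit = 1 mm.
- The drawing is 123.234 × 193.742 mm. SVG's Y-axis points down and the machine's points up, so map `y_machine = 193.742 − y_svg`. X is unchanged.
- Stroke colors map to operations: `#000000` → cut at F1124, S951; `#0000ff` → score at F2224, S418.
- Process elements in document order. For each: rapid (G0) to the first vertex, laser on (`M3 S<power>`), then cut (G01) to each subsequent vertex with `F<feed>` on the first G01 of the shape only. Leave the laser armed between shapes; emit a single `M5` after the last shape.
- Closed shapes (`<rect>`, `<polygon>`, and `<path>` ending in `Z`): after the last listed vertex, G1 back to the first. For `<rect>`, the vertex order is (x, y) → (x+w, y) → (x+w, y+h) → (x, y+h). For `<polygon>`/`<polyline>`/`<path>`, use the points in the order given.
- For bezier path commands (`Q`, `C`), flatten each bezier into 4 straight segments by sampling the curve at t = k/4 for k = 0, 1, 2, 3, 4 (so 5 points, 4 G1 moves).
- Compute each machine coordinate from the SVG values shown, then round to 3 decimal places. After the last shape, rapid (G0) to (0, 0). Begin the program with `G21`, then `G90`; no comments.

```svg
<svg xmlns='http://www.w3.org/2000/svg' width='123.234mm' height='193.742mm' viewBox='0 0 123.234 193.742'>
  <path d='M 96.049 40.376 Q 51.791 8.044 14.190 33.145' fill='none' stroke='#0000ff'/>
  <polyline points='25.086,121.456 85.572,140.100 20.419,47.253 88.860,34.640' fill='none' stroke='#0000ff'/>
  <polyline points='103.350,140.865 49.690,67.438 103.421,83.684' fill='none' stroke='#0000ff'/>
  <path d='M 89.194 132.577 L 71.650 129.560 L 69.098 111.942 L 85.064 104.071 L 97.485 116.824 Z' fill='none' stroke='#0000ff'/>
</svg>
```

viewBox `0 0 123.234 193.742` with mm width/height → 1 unit = 1 mm. Flip: y_m = 193.742 − y_svg.

**Shape 1** — `<path>` quadratic bezier, stroke `#0000ff` → score (S418, F2224). Control points (SVG): P0=(96.049,40.376), P1=(51.791,8.044), P2=(14.190,33.145); sampled at t=k/4. Machine vertices: (96.049,153.366) → (74.336,165.942) → (53.455,171.340) → (33.407,169.558) → (14.190,160.597). Open path.

**Shape 2** — `<polyline>` open polyline, stroke `#0000ff` → score (S418, F2224). Machine vertices: (25.086,72.286) → (85.572,53.642) → (20.419,146.489) → (88.860,159.102). Open path.

**Shape 3** — `<polyline>` open polyline, stroke `#0000ff` → score (S418, F2224). Machine vertices: (103.350,52.877) → (49.690,126.304) → (103.421,110.058). Open path.

**Shape 4** — `<path>` regular polygon, stroke `#0000ff` → score (S418, F2224). Machine vertices: (89.194,61.165) → (71.650,64.182) → (69.098,81.800) → (85.064,89.671) → (97.485,76.918) → (89.194,61.165). Closed: final G1 returns to the first vertex.

G21
G90
G0 X96.049 Y153.366
M3 S418
G01 X74.336 Y165.942 F2224
G01 X53.455 Y171.340
G01 X33.407 Y169.558
G01 X14.190 Y160.597
G0 X25.086 Y72.286
M3 S418
G01 X85.572 Y53.642 F2224
G01 X20.419 Y146.489
G01 X88.860 Y159.102
G0 X103.350 Y52.877
M3 S418
G01 X49.690 Y126.304 F2224
G01 X103.421 Y110.058
G0 X89.194 Y61.165
M3 S418
G01 X71.650 Y64.182 F2224
G01 X69.098 Y81.800
G01 X85.064 Y89.671
G01 X97.485 Y76.918
G01 X89.194 Y61.165
M5
G0 X0.000 Y0.000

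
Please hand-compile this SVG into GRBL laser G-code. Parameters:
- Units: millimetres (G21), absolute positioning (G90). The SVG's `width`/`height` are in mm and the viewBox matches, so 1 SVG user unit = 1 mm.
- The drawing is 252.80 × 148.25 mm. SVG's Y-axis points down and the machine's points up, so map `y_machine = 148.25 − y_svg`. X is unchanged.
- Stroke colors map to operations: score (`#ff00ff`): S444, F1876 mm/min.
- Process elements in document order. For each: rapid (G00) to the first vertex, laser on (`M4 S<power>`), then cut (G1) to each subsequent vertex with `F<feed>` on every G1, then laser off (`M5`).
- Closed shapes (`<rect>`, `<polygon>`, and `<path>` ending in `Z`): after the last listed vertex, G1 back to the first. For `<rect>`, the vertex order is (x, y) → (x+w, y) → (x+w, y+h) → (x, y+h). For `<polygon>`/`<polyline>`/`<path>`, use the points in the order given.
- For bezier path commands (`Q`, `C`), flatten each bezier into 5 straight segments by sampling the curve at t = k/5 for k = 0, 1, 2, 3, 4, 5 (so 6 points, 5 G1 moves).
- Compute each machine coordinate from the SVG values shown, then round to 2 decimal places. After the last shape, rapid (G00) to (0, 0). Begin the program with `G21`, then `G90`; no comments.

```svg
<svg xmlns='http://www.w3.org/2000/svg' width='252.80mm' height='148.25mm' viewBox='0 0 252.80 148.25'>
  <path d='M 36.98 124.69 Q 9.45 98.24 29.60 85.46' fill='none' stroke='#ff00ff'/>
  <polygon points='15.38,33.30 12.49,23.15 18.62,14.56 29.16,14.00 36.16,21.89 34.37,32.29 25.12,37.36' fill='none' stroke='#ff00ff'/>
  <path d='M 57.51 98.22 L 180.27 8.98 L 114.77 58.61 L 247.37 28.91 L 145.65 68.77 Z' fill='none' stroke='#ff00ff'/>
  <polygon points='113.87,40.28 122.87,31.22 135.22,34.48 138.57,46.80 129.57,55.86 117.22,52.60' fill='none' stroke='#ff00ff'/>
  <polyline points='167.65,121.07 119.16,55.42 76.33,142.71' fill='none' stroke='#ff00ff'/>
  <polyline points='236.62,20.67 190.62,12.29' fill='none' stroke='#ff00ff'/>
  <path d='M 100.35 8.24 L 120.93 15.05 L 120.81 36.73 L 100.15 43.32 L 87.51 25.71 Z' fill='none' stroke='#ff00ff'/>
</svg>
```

G21
G90
G00 X36.98 Y23.56
M4 S444
G1 X27.88 Y33.59 F1876
G1 X22.58 Y42.53 F1876
G1 X21.11 Y50.38 F1876
G1 X23.45 Y57.13 F1876
G1 X29.60 Y62.79 F1876
M5
G00 X15.38 Y114.95
M4 S444
G1 X12.49 Y125.10 F1876
G1 X18.62 Y133.69 F1876
G1 X29.16 Y134.25 F1876
G1 X36.16 Y126.36 F1876
G1 X34.37 Y115.96 F1876
G1 X25.12 Y110.89 F1876
G1 X15.38 Y114.95 F1876
M5
G00 X57.51 Y50.03
M4 S444
G1 X180.27 Y139.27 F1876
G1 X114.77 Y89.64 F1876
G1 X247.37 Y119.34 F1876
G1 X145.65 Y79.48 F1876
G1 X57.51 Y50.03 F1876
M5
G00 X113.87 Y107.97
M4 S444
G1 X122.87 Y117.03 F1876
G1 X135.22 Y113.77 F1876
G1 X138.57 Y101.45 F1876
G1 X129.57 Y92.39 F1876
G1 X117.22 Y95.65 F1876
G1 X113.87 Y107.97 F1876
M5
G00 X167.65 Y27.18
M4 S444
G1 X119.16 Y92.83 F1876
G1 X76.33 Y5.54 F1876
M5
G00 X236.62 Y127.58
M4 S444
G1 X190.62 Y135.96 F1876
M5
G00 X100.35 Y140.01
M4 S444
G1 X120.93 Y133.20 F1876
G1 X120.81 Y111.52 F1876
G1 X100.15 Y104.93 F1876
G1 X87.51 Y122.54 F1876
G1 X100.35 Y140.01 F1876
M5
G00 X0.00 Y0.00

1 u = 1 mm; y_m = 148.25 − y.

[1] `<path>` quadratic bezier, #ff00ff→score S444 F1876: (36.98,23.56) → (27.88,33.59) → (22.58,42.53) → (21.11,50.38) → (23.45,57.13) → (29.60,62.79)

[2] `<polygon>` regular polygon, #ff00ff→score S444 F1876: (15.38,114.95) → (12.49,125.10) → (18.62,133.69) → (29.16,134.25) → (36.16,126.36) → (34.37,115.96) → (25.12,110.89) → (15.38,114.95) (closed)

[3] `<path>` closed polygon, #ff00ff→score S444 F1876: (57.51,50.03) → (180.27,139.27) → (114.77,89.64) → (247.37,119.34) → (145.65,79.48) → (57.51,50.03) (closed)

[4] `<polygon>` regular polygon, #ff00ff→score S444 F1876: (113.87,107.97) → (122.87,117.03) → (135.22,113.77) → (138.57,101.45) → (129.57,92.39) → (117.22,95.65) → (113.87,107.97) (closed)

[5] `<polyline>` open polyline, #ff00ff→score S444 F1876: (167.65,27.18) → (119.16,92.83) → (76.33,5.54)

[6] `<polyline>` line segment, #ff00ff→score S444 F1876: (236.62,127.58) → (190.62,135.96)

[7] `<path>` regular polygon, #ff00ff→score S444 F1876: (100.35,140.01) → (120.93,133.20) → (120.81,111.52) → (100.15,104.93) → (87.51,122.54) → (100.35,140.01) (closed)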